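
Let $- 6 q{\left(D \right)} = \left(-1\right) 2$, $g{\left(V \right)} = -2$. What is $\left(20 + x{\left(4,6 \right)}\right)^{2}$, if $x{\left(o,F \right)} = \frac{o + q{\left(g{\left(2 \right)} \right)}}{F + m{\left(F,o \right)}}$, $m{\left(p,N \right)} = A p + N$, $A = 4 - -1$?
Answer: $\frac{5822569}{14400} \approx 404.35$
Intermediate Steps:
$q{\left(D \right)} = \frac{1}{3}$ ($q{\left(D \right)} = - \frac{\left(-1\right) 2}{6} = \left(- \frac{1}{6}\right) \left(-2\right) = \frac{1}{3}$)
$A = 5$ ($A = 4 + 1 = 5$)
$m{\left(p,N \right)} = N + 5 p$ ($m{\left(p,N \right)} = 5 p + N = N + 5 p$)
$x{\left(o,F \right)} = \frac{\frac{1}{3} + o}{o + 6 F}$ ($x{\left(o,F \right)} = \frac{o + \frac{1}{3}}{F + \left(o + 5 F\right)} = \frac{\frac{1}{3} + o}{o + 6 F}$)
$\left(20 + x{\left(4,6 \right)}\right)^{2} = \left(20 + \frac{\frac{1}{3} + 4}{4 + 6 \cdot 6}\right)^{2} = \left(20 + \frac{1}{4 + 36} \cdot \frac{13}{3}\right)^{2} = \left(20 + \frac{1}{40} \cdot \frac{13}{3}\right)^{2} = \left(20 + \frac{13}{120}\right)^{2} = \left(\frac{2413}{120}\right)^{2} = \frac{5822569}{14400}$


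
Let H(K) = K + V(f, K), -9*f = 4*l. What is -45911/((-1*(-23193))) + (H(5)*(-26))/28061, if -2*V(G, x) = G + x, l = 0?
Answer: -1289816116/650818773 ≈ -1.9818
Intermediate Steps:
f = 0 (f = -4*0/9 = -⅑*0 = 0)
V(G, x) = -G/2 - x/2 (V(G, x) = -(G + x)/2 = -G/2 - x/2)
H(K) = K/2 (H(K) = K + (-½*0 - K/2) = K + (0 - K/2) = K - K/2 = K/2)
-45911/((-1*(-23193))) + (H(5)*(-26))/28061 = -45911/((-1*(-23193))) + (((½)*5)*(-26))/28061 = -45911/23193 + ((5/2)*(-26))*(1/28061) = -45911*1/23193 - 65*1/28061 = -45911/23193 - 65/28061 = -1289816116/650818773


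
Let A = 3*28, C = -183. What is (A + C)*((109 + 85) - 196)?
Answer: 198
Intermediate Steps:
A = 84
(A + C)*((109 + 85) - 196) = (84 - 183)*((109 + 85) - 196) = -99*(194 - 196) = -99*(-2) = 198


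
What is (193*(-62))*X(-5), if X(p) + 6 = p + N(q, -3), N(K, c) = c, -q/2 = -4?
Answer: 167524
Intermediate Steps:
q = 8 (q = -2*(-4) = 8)
X(p) = -9 + p (X(p) = -6 + (p - 3) = -6 + (-3 + p) = -9 + p)
(193*(-62))*X(-5) = (193*(-62))*(-9 - 5) = -11966*(-14) = 167524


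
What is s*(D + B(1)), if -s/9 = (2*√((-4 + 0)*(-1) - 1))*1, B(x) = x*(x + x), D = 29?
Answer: -558*√3 ≈ -966.48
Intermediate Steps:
B(x) = 2*x² (B(x) = x*(2*x) = 2*x²)
s = -18*√3 (s = -9*2*√((-4 + 0)*(-1) - 1) = -9*2*√(-4*(-1) - 1) = -9*2*√(4 - 1) = -9*2*√3 = -18*√3 ≈ -31.177)
s*(D + B(1)) = (-18*√3)*(29 + 2*1²) = (-18*√3)*(29 + 2*1) = (-18*√3)*(29 + 2) = -18*√3*31 = -558*√3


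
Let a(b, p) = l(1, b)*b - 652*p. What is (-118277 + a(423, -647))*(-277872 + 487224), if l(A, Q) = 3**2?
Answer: 64349361648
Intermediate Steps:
l(A, Q) = 9
a(b, p) = -652*p + 9*b (a(b, p) = 9*b - 652*p = -652*p + 9*b)
(-118277 + a(423, -647))*(-277872 + 487224) = (-118277 + (-652*(-647) + 9*423))*(-277872 + 487224) = (-118277 + (421844 + 3807))*209352 = (-118277 + 425651)*209352 = 307374*209352 = 64349361648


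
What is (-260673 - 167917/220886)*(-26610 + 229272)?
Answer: -5834556313663545/110443 ≈ -5.2829e+10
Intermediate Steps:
(-260673 - 167917/220886)*(-26610 + 229272) = (-260673 - 167917*1/220886)*202662 = (-260673 - 167917/220886)*202662 = -57579184195/220886*202662 = -5834556313663545/110443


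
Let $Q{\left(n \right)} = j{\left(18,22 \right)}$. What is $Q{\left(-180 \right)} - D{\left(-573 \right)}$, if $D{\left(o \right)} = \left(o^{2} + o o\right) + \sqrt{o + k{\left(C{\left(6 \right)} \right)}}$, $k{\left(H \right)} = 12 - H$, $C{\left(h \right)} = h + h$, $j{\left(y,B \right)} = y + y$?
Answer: $-656622 - i \sqrt{573} \approx -6.5662 \cdot 10^{5} - 23.937 i$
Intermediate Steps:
$j{\left(y,B \right)} = 2 y$
$C{\left(h \right)} = 2 h$
$Q{\left(n \right)} = 36$ ($Q{\left(n \right)} = 2 \cdot 18 = 36$)
$D{\left(o \right)} = \sqrt{o} + 2 o^{2}$ ($D{\left(o \right)} = \left(o^{2} + o o\right) + \sqrt{o + \left(12 - 2 \cdot 6\right)} = \left(o^{2} + o^{2}\right) + \sqrt{o + \left(12 - 12\right)} = 2 o^{2} + \sqrt{o + \left(12 - 12\right)} = 2 o^{2} + \sqrt{o + 0} = 2 o^{2} + \sqrt{o} = \sqrt{o} + 2 o^{2}$)
$Q{\left(-180 \right)} - D{\left(-573 \right)} = 36 - \left(\sqrt{-573} + 2 \left(-573\right)^{2}\right) = 36 - \left(i \sqrt{573} + 2 \cdot 328329\right) = 36 - \left(i \sqrt{573} + 656658\right) = 36 - \left(656658 + i \sqrt{573}\right) = -656622 - i \sqrt{573}$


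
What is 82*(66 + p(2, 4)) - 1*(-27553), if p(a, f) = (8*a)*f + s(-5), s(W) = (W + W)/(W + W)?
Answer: 38295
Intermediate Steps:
s(W) = 1 (s(W) = (2*W)/((2*W)) = (2*W)*(1/(2*W)) = 1)
p(a, f) = 1 + 8*a*f (p(a, f) = (8*a)*f + 1 = 8*a*f + 1 = 1 + 8*a*f)
82*(66 + p(2, 4)) - 1*(-27553) = 82*(66 + (1 + 8*2*4)) - 1*(-27553) = 82*(66 + (1 + 64)) + 27553 = 82*(66 + 65) + 27553 = 82*131 + 27553 = 10742 + 27553 = 38295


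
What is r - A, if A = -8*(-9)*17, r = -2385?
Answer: -3609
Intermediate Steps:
A = 1224 (A = 72*17 = 1224)
r - A = -2385 - 1*1224 = -2385 - 1224 = -3609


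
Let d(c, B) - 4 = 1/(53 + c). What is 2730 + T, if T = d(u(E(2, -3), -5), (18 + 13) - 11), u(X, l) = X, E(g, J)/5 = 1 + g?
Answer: 185913/68 ≈ 2734.0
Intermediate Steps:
E(g, J) = 5 + 5*g (E(g, J) = 5*(1 + g) = 5 + 5*g)
d(c, B) = 4 + 1/(53 + c)
T = 273/68 (T = (213 + 4*(5 + 5*2))/(53 + (5 + 5*2)) = (213 + 4*(5 + 10))/(53 + (5 + 10)) = (213 + 4*15)/(53 + 15) = (213 + 60)/68 = (1/68)*273 = 273/68 ≈ 4.0147)
2730 + T = 2730 + 273/68 = 185913/68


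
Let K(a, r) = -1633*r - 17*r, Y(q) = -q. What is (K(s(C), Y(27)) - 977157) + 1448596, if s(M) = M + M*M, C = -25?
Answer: 515989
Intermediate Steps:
s(M) = M + M²
K(a, r) = -1650*r
(K(s(C), Y(27)) - 977157) + 1448596 = (-(-1650)*27 - 977157) + 1448596 = (-1650*(-27) - 977157) + 1448596 = (44550 - 977157) + 1448596 = -932607 + 1448596 = 515989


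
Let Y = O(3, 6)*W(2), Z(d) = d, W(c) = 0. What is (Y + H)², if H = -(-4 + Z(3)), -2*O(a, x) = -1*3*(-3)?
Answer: 1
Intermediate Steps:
O(a, x) = -9/2 (O(a, x) = -(-1*3)*(-3)/2 = -(-3)*(-3)/2 = -½*9 = -9/2)
Y = 0 (Y = -9/2*0 = 0)
H = 1 (H = -(-4 + 3) = -1*(-1) = 1)
(Y + H)² = (0 + 1)² = 1² = 1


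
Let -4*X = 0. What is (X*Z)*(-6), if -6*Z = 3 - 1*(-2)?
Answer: 0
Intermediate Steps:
Z = -5/6 (Z = -(3 - 1*(-2))/6 = -(3 + 2)/6 = -1/6*5 = -5/6 ≈ -0.83333)
X = 0 (X = -1/4*0 = 0)
(X*Z)*(-6) = (0*(-5/6))*(-6) = 0*(-6) = 0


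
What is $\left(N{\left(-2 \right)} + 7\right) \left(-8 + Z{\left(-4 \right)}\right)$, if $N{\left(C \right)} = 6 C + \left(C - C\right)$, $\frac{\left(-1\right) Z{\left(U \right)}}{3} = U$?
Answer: $-20$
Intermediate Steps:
$Z{\left(U \right)} = - 3 U$
$N{\left(C \right)} = 6 C$ ($N{\left(C \right)} = 6 C + 0 = 6 C$)
$\left(N{\left(-2 \right)} + 7\right) \left(-8 + Z{\left(-4 \right)}\right) = \left(6 \left(-2\right) + 7\right) \left(-8 - -12\right) = \left(-12 + 7\right) \left(-8 + 12\right) = \left(-5\right) 4 = -20$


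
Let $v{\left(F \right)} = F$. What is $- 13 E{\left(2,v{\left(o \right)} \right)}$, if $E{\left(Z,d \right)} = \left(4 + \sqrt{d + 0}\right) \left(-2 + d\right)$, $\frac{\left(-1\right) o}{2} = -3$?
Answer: $-208 - 52 \sqrt{6} \approx -335.37$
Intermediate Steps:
$o = 6$ ($o = \left(-2\right) \left(-3\right) = 6$)
$E{\left(Z,d \right)} = \left(-2 + d\right) \left(4 + \sqrt{d}\right)$ ($E{\left(Z,d \right)} = \left(4 + \sqrt{d}\right) \left(-2 + d\right) = \left(-2 + d\right) \left(4 + \sqrt{d}\right)$)
$- 13 E{\left(2,v{\left(o \right)} \right)} = - 13 \left(-8 + 6^{\frac{3}{2}} - 2 \sqrt{6} + 4 \cdot 6\right) = - 13 \left(-8 + 6 \sqrt{6} - 2 \sqrt{6} + 24\right) = - 13 \left(16 + 4 \sqrt{6}\right) = -208 - 52 \sqrt{6}$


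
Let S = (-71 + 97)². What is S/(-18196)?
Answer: -169/4549 ≈ -0.037151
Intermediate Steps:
S = 676 (S = 26² = 676)
S/(-18196) = 676/(-18196) = 676*(-1/18196) = -169/4549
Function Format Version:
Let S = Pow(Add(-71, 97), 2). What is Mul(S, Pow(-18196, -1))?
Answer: Rational(-169, 4549) ≈ -0.037151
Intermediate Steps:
S = 676 (S = Pow(26, 2) = 676)
Mul(S, Pow(-18196, -1)) = Mul(676, Pow(-18196, -1)) = Mul(676, Rational(-1, 18196)) = Rational(-169, 4549)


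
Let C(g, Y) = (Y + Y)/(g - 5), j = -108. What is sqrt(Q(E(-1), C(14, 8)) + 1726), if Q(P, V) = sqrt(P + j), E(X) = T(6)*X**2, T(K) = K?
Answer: sqrt(1726 + I*sqrt(102)) ≈ 41.545 + 0.1215*I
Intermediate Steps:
C(g, Y) = 2*Y/(-5 + g) (C(g, Y) = (2*Y)/(-5 + g) = 2*Y/(-5 + g))
E(X) = 6*X**2
Q(P, V) = sqrt(-108 + P) (Q(P, V) = sqrt(P - 108) = sqrt(-108 + P))
sqrt(Q(E(-1), C(14, 8)) + 1726) = sqrt(sqrt(-108 + 6*(-1)**2) + 1726) = sqrt(sqrt(-108 + 6*1) + 1726) = sqrt(sqrt(-108 + 6) + 1726) = sqrt(sqrt(-102) + 1726) = sqrt(I*sqrt(102) + 1726) = sqrt(1726 + I*sqrt(102))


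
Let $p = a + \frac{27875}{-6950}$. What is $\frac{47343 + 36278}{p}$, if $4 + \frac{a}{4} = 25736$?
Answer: $\frac{23246638}{28612869} \approx 0.81245$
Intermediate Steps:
$a = 102928$ ($a = -16 + 4 \cdot 25736 = -16 + 102944 = 102928$)
$p = \frac{28612869}{278}$ ($p = 102928 + \frac{27875}{-6950} = 102928 + 27875 \left(- \frac{1}{6950}\right) = 102928 - \frac{1115}{278} = \frac{28612869}{278} \approx 1.0292 \cdot 10^{5}$)
$\frac{47343 + 36278}{p} = \frac{47343 + 36278}{\frac{28612869}{278}} = 83621 \cdot \frac{278}{28612869} = \frac{23246638}{28612869}$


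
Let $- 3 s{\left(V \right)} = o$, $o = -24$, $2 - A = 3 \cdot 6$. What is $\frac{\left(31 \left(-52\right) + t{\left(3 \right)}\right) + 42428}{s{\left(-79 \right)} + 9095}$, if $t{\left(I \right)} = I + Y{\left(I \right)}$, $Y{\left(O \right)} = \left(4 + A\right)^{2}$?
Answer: $\frac{40963}{9103} \approx 4.4999$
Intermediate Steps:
$A = -16$ ($A = 2 - 3 \cdot 6 = 2 - 18 = -16$)
$s{\left(V \right)} = 8$ ($s{\left(V \right)} = \left(- \frac{1}{3}\right) \left(-24\right) = 8$)
$Y{\left(O \right)} = 144$ ($Y{\left(O \right)} = \left(4 - 16\right)^{2} = \left(-12\right)^{2} = 144$)
$t{\left(I \right)} = 144 + I$ ($t{\left(I \right)} = I + 144 = 144 + I$)
$\frac{\left(31 \left(-52\right) + t{\left(3 \right)}\right) + 42428}{s{\left(-79 \right)} + 9095} = \frac{\left(31 \left(-52\right) + \left(144 + 3\right)\right) + 42428}{8 + 9095} = \frac{\left(-1612 + 147\right) + 42428}{9103} = \left(-1465 + 42428\right) \frac{1}{9103} = 40963 \cdot \frac{1}{9103} = \frac{40963}{9103}$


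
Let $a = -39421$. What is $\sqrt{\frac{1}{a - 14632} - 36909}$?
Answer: $\frac{i \sqrt{107838014847434}}{54053} \approx 192.12 i$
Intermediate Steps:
$\sqrt{\frac{1}{a - 14632} - 36909} = \sqrt{\frac{1}{-39421 - 14632} - 36909} = \sqrt{\frac{1}{-54053} - 36909} = \sqrt{- \frac{1}{54053} - 36909} = \sqrt{- \frac{1995042178}{54053}} = \frac{i \sqrt{107838014847434}}{54053}$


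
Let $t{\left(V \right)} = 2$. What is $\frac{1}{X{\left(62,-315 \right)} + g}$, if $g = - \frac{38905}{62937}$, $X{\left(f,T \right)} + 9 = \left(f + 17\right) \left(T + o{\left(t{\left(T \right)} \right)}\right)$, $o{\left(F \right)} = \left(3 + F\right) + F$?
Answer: $- \frac{62937}{1531988422} \approx -4.1082 \cdot 10^{-5}$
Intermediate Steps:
$o{\left(F \right)} = 3 + 2 F$
$X{\left(f,T \right)} = -9 + \left(7 + T\right) \left(17 + f\right)$ ($X{\left(f,T \right)} = -9 + \left(f + 17\right) \left(T + \left(3 + 2 \cdot 2\right)\right) = -9 + \left(17 + f\right) \left(T + \left(3 + 4\right)\right) = -9 + \left(17 + f\right) \left(T + 7\right) = -9 + \left(17 + f\right) \left(7 + T\right) = -9 + \left(7 + T\right) \left(17 + f\right)$)
$g = - \frac{38905}{62937}$ ($g = \left(-38905\right) \frac{1}{62937} = - \frac{38905}{62937} \approx -0.61816$)
$\frac{1}{X{\left(62,-315 \right)} + g} = \frac{1}{\left(110 + 7 \cdot 62 + 17 \left(-315\right) - 19530\right) - \frac{38905}{62937}} = \frac{1}{\left(110 + 434 - 5355 - 19530\right) - \frac{38905}{62937}} = \frac{1}{-24341 - \frac{38905}{62937}} = \frac{1}{- \frac{1531988422}{62937}} = - \frac{62937}{1531988422}$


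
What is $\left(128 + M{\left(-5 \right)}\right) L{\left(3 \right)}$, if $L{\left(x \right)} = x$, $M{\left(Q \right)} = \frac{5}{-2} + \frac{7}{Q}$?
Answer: $\frac{3723}{10} \approx 372.3$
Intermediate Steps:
$M{\left(Q \right)} = - \frac{5}{2} + \frac{7}{Q}$ ($M{\left(Q \right)} = 5 \left(- \frac{1}{2}\right) + \frac{7}{Q} = - \frac{5}{2} + \frac{7}{Q}$)
$\left(128 + M{\left(-5 \right)}\right) L{\left(3 \right)} = \left(128 - \left(\frac{5}{2} - \frac{7}{-5}\right)\right) 3 = \left(128 + \left(- \frac{5}{2} + 7 \left(- \frac{1}{5}\right)\right)\right) 3 = \left(128 - \frac{39}{10}\right) 3 = \frac{1241}{10} \cdot 3 = \frac{3723}{10}$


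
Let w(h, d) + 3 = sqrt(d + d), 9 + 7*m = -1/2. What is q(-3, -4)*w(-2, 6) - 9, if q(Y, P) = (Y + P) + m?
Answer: 225/14 - 117*sqrt(3)/7 ≈ -12.879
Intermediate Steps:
m = -19/14 (m = -9/7 + (-1/2)/7 = -9/7 + (-1*1/2)/7 = -9/7 + (1/7)*(-1/2) = -9/7 - 1/14 = -19/14 ≈ -1.3571)
q(Y, P) = -19/14 + P + Y (q(Y, P) = (Y + P) - 19/14 = (P + Y) - 19/14 = -19/14 + P + Y)
w(h, d) = -3 + sqrt(2)*sqrt(d) (w(h, d) = -3 + sqrt(d + d) = -3 + sqrt(2*d) = -3 + sqrt(2)*sqrt(d))
q(-3, -4)*w(-2, 6) - 9 = (-19/14 - 4 - 3)*(-3 + sqrt(2)*sqrt(6)) - 9 = -117*(-3 + 2*sqrt(3))/14 - 9 = (351/14 - 117*sqrt(3)/7) - 9 = 225/14 - 117*sqrt(3)/7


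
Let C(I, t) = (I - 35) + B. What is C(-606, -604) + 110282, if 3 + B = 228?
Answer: 109866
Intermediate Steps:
B = 225 (B = -3 + 228 = 225)
C(I, t) = 190 + I (C(I, t) = (I - 35) + 225 = (-35 + I) + 225 = 190 + I)
C(-606, -604) + 110282 = (190 - 606) + 110282 = -416 + 110282 = 109866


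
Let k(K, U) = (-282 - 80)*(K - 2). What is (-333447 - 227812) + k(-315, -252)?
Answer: -446505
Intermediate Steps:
k(K, U) = 724 - 362*K (k(K, U) = -362*(-2 + K) = 724 - 362*K)
(-333447 - 227812) + k(-315, -252) = (-333447 - 227812) + (724 - 362*(-315)) = -561259 + (724 + 114030) = -561259 + 114754 = -446505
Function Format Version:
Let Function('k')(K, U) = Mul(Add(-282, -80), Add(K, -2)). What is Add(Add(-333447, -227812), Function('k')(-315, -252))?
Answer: -446505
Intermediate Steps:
Function('k')(K, U) = Add(724, Mul(-362, K)) (Function('k')(K, U) = Mul(-362, Add(-2, K)) = Add(724, Mul(-362, K)))
Add(Add(-333447, -227812), Function('k')(-315, -252)) = Add(Add(-333447, -227812), Add(724, Mul(-362, -315))) = Add(-561259, Add(724, 114030)) = Add(-561259, 114754) = -446505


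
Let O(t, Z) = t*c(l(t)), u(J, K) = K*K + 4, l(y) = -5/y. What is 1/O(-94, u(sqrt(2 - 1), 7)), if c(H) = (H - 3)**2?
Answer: -94/76729 ≈ -0.0012251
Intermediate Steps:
c(H) = (-3 + H)**2
u(J, K) = 4 + K**2 (u(J, K) = K**2 + 4 = 4 + K**2)
O(t, Z) = t*(-3 - 5/t)**2
1/O(-94, u(sqrt(2 - 1), 7)) = 1/((5 + 3*(-94))**2/(-94)) = 1/(-(5 - 282)**2/94) = 1/(-1/94*(-277)**2) = 1/(-1/94*76729) = 1/(-76729/94) = -94/76729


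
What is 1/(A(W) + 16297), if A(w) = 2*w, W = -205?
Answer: 1/15887 ≈ 6.2945e-5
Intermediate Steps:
1/(A(W) + 16297) = 1/(2*(-205) + 16297) = 1/(-410 + 16297) = 1/15887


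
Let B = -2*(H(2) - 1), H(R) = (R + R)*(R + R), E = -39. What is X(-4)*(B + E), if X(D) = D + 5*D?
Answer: 1656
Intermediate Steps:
H(R) = 4*R² (H(R) = (2*R)*(2*R) = 4*R²)
X(D) = 6*D
B = -30 (B = -2*(4*2² - 1) = -2*(4*4 - 1) = -2*(16 - 1) = -2*15 = -30)
X(-4)*(B + E) = (6*(-4))*(-30 - 39) = -24*(-69) = 1656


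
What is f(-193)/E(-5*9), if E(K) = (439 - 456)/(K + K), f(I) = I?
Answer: -17370/17 ≈ -1021.8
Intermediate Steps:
E(K) = -17/(2*K) (E(K) = -17*1/(2*K) = -17/(2*K))
f(-193)/E(-5*9) = -193/((-17/(2*((-5*9))))) = -193/((-17/2/(-45))) = -193/((-17/2*(-1/45))) = -193/17/90 = -193*90/17 = -17370/17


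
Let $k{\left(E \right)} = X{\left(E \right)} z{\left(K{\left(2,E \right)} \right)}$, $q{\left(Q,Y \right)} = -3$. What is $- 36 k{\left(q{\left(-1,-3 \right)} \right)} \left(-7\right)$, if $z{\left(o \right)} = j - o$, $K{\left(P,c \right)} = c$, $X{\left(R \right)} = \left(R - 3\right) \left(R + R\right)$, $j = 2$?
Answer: $45360$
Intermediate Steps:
$X{\left(R \right)} = 2 R \left(-3 + R\right)$ ($X{\left(R \right)} = \left(-3 + R\right) 2 R = 2 R \left(-3 + R\right)$)
$z{\left(o \right)} = 2 - o$
$k{\left(E \right)} = 2 E \left(-3 + E\right) \left(2 - E\right)$
$- 36 k{\left(q{\left(-1,-3 \right)} \right)} \left(-7\right) = - 36 \left(\left(-2\right) \left(-3\right) \left(-3 - 3\right) \left(-2 - 3\right)\right) \left(-7\right) = - 36 \left(\left(-2\right) \left(-3\right) \left(-6\right) \left(-5\right)\right) \left(-7\right) = \left(-36\right) 180 \left(-7\right) = \left(-6480\right) \left(-7\right) = 45360$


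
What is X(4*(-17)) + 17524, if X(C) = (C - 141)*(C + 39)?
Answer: 23585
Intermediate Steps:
X(C) = (-141 + C)*(39 + C)
X(4*(-17)) + 17524 = (-5499 + (4*(-17))² - 408*(-17)) + 17524 = (-5499 + (-68)² - 102*(-68)) + 17524 = (-5499 + 4624 + 6936) + 17524 = 6061 + 17524 = 23585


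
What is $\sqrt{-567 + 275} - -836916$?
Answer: $836916 + 2 i \sqrt{73} \approx 8.3692 \cdot 10^{5} + 17.088 i$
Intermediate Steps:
$\sqrt{-567 + 275} - -836916 = \sqrt{-292} + 836916 = 2 i \sqrt{73} + 836916 = 836916 + 2 i \sqrt{73}$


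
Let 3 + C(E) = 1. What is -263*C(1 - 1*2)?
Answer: 526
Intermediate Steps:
C(E) = -2 (C(E) = -3 + 1 = -2)
-263*C(1 - 1*2) = -263*(-2) = 526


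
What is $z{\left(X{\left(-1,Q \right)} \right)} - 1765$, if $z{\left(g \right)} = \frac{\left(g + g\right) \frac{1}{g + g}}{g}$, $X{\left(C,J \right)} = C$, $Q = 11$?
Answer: $-1766$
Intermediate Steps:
$z{\left(g \right)} = \frac{1}{g}$ ($z{\left(g \right)} = \frac{2 g \frac{1}{2 g}}{g} = 1 \frac{1}{g} = \frac{1}{g}$)
$z{\left(X{\left(-1,Q \right)} \right)} - 1765 = \frac{1}{-1} - 1765 = -1 - 1765 = -1766$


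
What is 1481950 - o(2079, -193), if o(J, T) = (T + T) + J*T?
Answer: 1883583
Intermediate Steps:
o(J, T) = 2*T + J*T
1481950 - o(2079, -193) = 1481950 - (-193)*(2 + 2079) = 1481950 - (-193)*2081 = 1481950 - 1*(-401633) = 1481950 + 401633 = 1883583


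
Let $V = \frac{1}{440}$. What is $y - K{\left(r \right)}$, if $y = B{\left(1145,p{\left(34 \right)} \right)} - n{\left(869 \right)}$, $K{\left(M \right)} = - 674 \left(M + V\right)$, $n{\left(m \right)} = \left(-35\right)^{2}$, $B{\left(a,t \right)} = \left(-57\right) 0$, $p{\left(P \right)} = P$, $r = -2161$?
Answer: $- \frac{320702243}{220} \approx -1.4577 \cdot 10^{6}$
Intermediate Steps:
$V = \frac{1}{440} \approx 0.0022727$
$B{\left(a,t \right)} = 0$
$n{\left(m \right)} = 1225$
$K{\left(M \right)} = - \frac{337}{220} - 674 M$ ($K{\left(M \right)} = - 674 \left(M + \frac{1}{440}\right) = - 674 \left(\frac{1}{440} + M\right) = - \frac{337}{220} - 674 M$)
$y = -1225$ ($y = 0 - 1225 = -1225$)
$y - K{\left(r \right)} = -1225 - \left(- \frac{337}{220} - -1456514\right) = -1225 - \left(- \frac{337}{220} + 1456514\right) = -1225 - \frac{320432743}{220} = - \frac{320702243}{220}$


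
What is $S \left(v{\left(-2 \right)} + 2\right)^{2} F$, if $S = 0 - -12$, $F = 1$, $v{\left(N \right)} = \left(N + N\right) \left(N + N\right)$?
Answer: $3888$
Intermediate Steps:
$v{\left(N \right)} = 4 N^{2}$ ($v{\left(N \right)} = 2 N 2 N = 4 N^{2}$)
$S = 12$ ($S = 0 + 12 = 12$)
$S \left(v{\left(-2 \right)} + 2\right)^{2} F = 12 \left(4 \left(-2\right)^{2} + 2\right)^{2} \cdot 1 = 12 \left(4 \cdot 4 + 2\right)^{2} \cdot 1 = 12 \left(16 + 2\right)^{2} \cdot 1 = 12 \cdot 18^{2} \cdot 1 = 12 \cdot 324 \cdot 1 = 3888 \cdot 1 = 3888$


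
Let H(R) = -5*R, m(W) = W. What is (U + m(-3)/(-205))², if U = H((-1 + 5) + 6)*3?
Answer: 945378009/42025 ≈ 22496.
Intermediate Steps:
U = -150 (U = -5*((-1 + 5) + 6)*3 = -5*(4 + 6)*3 = -5*10*3 = -50*3 = -150)
(U + m(-3)/(-205))² = (-150 - 3/(-205))² = (-150 - 3*(-1/205))² = (-150 + 3/205)² = (-30747/205)² = 945378009/42025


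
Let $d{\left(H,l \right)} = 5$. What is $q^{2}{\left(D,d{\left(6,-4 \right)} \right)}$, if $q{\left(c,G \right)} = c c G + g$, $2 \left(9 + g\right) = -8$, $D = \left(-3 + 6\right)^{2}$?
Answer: $153664$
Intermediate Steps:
$D = 9$ ($D = 3^{2} = 9$)
$g = -13$ ($g = -9 + \frac{1}{2} \left(-8\right) = -9 - 4 = -13$)
$q{\left(c,G \right)} = -13 + G c^{2}$ ($q{\left(c,G \right)} = c c G - 13 = c^{2} G - 13 = G c^{2} - 13 = -13 + G c^{2}$)
$q^{2}{\left(D,d{\left(6,-4 \right)} \right)} = \left(-13 + 5 \cdot 9^{2}\right)^{2} = \left(-13 + 5 \cdot 81\right)^{2} = \left(-13 + 405\right)^{2} = 392^{2} = 153664$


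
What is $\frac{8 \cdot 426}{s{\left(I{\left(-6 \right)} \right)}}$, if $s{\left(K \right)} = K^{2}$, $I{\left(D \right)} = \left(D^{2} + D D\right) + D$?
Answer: $\frac{284}{363} \approx 0.78237$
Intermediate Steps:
$I{\left(D \right)} = D + 2 D^{2}$ ($I{\left(D \right)} = \left(D^{2} + D^{2}\right) + D = 2 D^{2} + D = D + 2 D^{2}$)
$\frac{8 \cdot 426}{s{\left(I{\left(-6 \right)} \right)}} = \frac{8 \cdot 426}{\left(- 6 \left(1 + 2 \left(-6\right)\right)\right)^{2}} = \frac{3408}{\left(- 6 \left(1 - 12\right)\right)^{2}} = \frac{3408}{\left(\left(-6\right) \left(-11\right)\right)^{2}} = \frac{3408}{66^{2}} = \frac{3408}{4356} = 3408 \cdot \frac{1}{4356} = \frac{284}{363}$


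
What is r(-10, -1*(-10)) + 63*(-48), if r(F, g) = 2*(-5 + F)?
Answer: -3054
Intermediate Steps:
r(F, g) = -10 + 2*F
r(-10, -1*(-10)) + 63*(-48) = (-10 + 2*(-10)) + 63*(-48) = (-10 - 20) - 3024 = -30 - 3024 = -3054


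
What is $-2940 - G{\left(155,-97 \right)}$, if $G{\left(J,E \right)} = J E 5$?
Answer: $72235$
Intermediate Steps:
$G{\left(J,E \right)} = 5 E J$ ($G{\left(J,E \right)} = E J 5 = 5 E J$)
$-2940 - G{\left(155,-97 \right)} = -2940 - 5 \left(-97\right) 155 = -2940 - -75175 = -2940 + 75175 = 72235$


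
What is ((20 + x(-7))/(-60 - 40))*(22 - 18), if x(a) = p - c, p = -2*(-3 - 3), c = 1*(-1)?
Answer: -33/25 ≈ -1.3200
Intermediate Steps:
c = -1
p = 12 (p = -2*(-6) = 12)
x(a) = 13 (x(a) = 12 - 1*(-1) = 12 + 1 = 13)
((20 + x(-7))/(-60 - 40))*(22 - 18) = ((20 + 13)/(-60 - 40))*(22 - 18) = (33/(-100))*4 = (33*(-1/100))*4 = -33/100*4 = -33/25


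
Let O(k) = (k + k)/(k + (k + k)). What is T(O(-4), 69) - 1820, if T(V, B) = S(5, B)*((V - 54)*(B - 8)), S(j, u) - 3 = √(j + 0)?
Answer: -11580 - 9760*√5/3 ≈ -18855.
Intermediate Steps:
S(j, u) = 3 + √j (S(j, u) = 3 + √(j + 0) = 3 + √j)
O(k) = ⅔ (O(k) = (2*k)/(k + 2*k) = (2*k)/((3*k)) = (2*k)*(1/(3*k)) = ⅔)
T(V, B) = (-54 + V)*(-8 + B)*(3 + √5) (T(V, B) = (3 + √5)*((V - 54)*(B - 8)) = (3 + √5)*((-54 + V)*(-8 + B)) = (-54 + V)*(-8 + B)*(3 + √5))
T(O(-4), 69) - 1820 = (3 + √5)*(432 - 54*69 - 8*⅔ + 69*(⅔)) - 1820 = (3 + √5)*(432 - 3726 - 16/3 + 46) - 1820 = (3 + √5)*(-9760/3) - 1820 = (-9760 - 9760*√5/3) - 1820 = -11580 - 9760*√5/3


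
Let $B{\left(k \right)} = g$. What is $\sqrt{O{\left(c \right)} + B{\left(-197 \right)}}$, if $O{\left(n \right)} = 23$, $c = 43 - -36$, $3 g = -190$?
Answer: $\frac{11 i \sqrt{3}}{3} \approx 6.3509 i$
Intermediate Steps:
$g = - \frac{190}{3}$ ($g = \frac{1}{3} \left(-190\right) = - \frac{190}{3} \approx -63.333$)
$B{\left(k \right)} = - \frac{190}{3}$
$c = 79$ ($c = 43 + 36 = 79$)
$\sqrt{O{\left(c \right)} + B{\left(-197 \right)}} = \sqrt{23 - \frac{190}{3}} = \sqrt{- \frac{121}{3}} = \frac{11 i \sqrt{3}}{3}$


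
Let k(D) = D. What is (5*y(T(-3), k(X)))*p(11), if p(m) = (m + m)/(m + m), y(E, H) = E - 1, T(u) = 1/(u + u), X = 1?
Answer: -35/6 ≈ -5.8333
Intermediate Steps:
T(u) = 1/(2*u)
y(E, H) = -1 + E
p(m) = 1 (p(m) = (2*m)/((2*m)) = (2*m)*(1/(2*m)) = 1)
(5*y(T(-3), k(X)))*p(11) = (5*(-1 + (1/2)/(-3)))*1 = (5*(-1 + (1/2)*(-1/3)))*1 = (5*(-1 - 1/6))*1 = (5*(-7/6))*1 = -35/6*1 = -35/6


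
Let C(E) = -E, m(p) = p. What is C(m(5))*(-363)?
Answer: 1815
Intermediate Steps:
C(m(5))*(-363) = -1*5*(-363) = -5*(-363) = 1815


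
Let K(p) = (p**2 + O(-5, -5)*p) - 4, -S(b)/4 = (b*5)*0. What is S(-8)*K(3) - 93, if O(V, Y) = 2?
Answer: -93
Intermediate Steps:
S(b) = 0 (S(b) = -4*b*5*0 = -4*5*b*0 = -4*0 = 0)
K(p) = -4 + p**2 + 2*p (K(p) = (p**2 + 2*p) - 4 = -4 + p**2 + 2*p)
S(-8)*K(3) - 93 = 0*(-4 + 3**2 + 2*3) - 93 = 0*(-4 + 9 + 6) - 93 = 0*11 - 93 = 0 - 93 = -93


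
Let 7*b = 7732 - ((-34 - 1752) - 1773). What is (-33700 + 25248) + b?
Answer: -6839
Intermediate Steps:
b = 1613 (b = (7732 - ((-34 - 1752) - 1773))/7 = (7732 - (-1786 - 1773))/7 = (7732 - 1*(-3559))/7 = (7732 + 3559)/7 = (⅐)*11291 = 1613)
(-33700 + 25248) + b = (-33700 + 25248) + 1613 = -8452 + 1613 = -6839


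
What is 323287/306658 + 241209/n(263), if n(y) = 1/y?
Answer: 19453760407573/306658 ≈ 6.3438e+7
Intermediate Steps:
323287/306658 + 241209/n(263) = 323287/306658 + 241209/(1/263) = 323287*(1/306658) + 241209/(1/263) = 323287/306658 + 241209*263 = 323287/306658 + 63437967 = 19453760407573/306658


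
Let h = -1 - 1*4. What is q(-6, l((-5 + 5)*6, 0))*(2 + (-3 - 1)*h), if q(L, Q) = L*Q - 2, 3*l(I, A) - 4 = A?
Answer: -220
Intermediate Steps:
h = -5 (h = -1 - 4 = -5)
l(I, A) = 4/3 + A/3
q(L, Q) = -2 + L*Q
q(-6, l((-5 + 5)*6, 0))*(2 + (-3 - 1)*h) = (-2 - 6*(4/3 + (1/3)*0))*(2 + (-3 - 1)*(-5)) = (-2 - 6*(4/3 + 0))*(2 - 4*(-5)) = (-2 - 6*4/3)*(2 + 20) = (-2 - 8)*22 = -10*22 = -220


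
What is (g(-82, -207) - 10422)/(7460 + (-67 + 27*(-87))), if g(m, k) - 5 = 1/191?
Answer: -994823/481702 ≈ -2.0652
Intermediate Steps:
g(m, k) = 956/191 (g(m, k) = 5 + 1/191 = 956/191)
(g(-82, -207) - 10422)/(7460 + (-67 + 27*(-87))) = (956/191 - 10422)/(7460 + (-67 + 27*(-87))) = -1989646/(191*(7460 + (-67 - 2349))) = -1989646/(191*(7460 - 2416)) = -1989646/191/5044 = -1989646/191*1/5044 = -994823/481702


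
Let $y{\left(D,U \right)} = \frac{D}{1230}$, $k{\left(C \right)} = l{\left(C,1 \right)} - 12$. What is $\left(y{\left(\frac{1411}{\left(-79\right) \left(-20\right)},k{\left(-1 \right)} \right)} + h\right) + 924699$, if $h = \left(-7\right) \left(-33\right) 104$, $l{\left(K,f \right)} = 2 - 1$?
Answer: $\frac{1843748279611}{1943400} \approx 9.4872 \cdot 10^{5}$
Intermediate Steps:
$l{\left(K,f \right)} = 1$
$k{\left(C \right)} = -11$ ($k{\left(C \right)} = 1 - 12 = -11$)
$h = 24024$ ($h = 231 \cdot 104 = 24024$)
$y{\left(D,U \right)} = \frac{D}{1230}$ ($y{\left(D,U \right)} = D \frac{1}{1230} = \frac{D}{1230}$)
$\left(y{\left(\frac{1411}{\left(-79\right) \left(-20\right)},k{\left(-1 \right)} \right)} + h\right) + 924699 = \left(\frac{1411 \frac{1}{\left(-79\right) \left(-20\right)}}{1230} + 24024\right) + 924699 = \left(\frac{1411 \cdot \frac{1}{1580}}{1230} + 24024\right) + 924699 = \left(\frac{1}{1230} \cdot \frac{1411}{1580} + 24024\right) + 924699 = \left(\frac{1411}{1943400} + 24024\right) + 924699 = \frac{46688243011}{1943400} + 924699 = \frac{1843748279611}{1943400}$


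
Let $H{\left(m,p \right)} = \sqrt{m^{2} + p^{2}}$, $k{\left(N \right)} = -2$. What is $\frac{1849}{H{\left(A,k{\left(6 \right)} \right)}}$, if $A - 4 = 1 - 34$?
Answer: $\frac{1849 \sqrt{5}}{65} \approx 63.608$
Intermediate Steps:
$A = -29$ ($A = 4 + \left(1 - 34\right) = 4 - 33 = -29$)
$\frac{1849}{H{\left(A,k{\left(6 \right)} \right)}} = \frac{1849}{\sqrt{\left(-29\right)^{2} + \left(-2\right)^{2}}} = \frac{1849}{\sqrt{841 + 4}} = \frac{1849}{\sqrt{845}} = \frac{1849}{13 \sqrt{5}} = 1849 \frac{\sqrt{5}}{65} = \frac{1849 \sqrt{5}}{65}$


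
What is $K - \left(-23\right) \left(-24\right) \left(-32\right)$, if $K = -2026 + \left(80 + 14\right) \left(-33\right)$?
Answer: $12536$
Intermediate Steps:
$K = -5128$ ($K = -2026 + 94 \left(-33\right) = -2026 - 3102 = -5128$)
$K - \left(-23\right) \left(-24\right) \left(-32\right) = -5128 - \left(-23\right) \left(-24\right) \left(-32\right) = -5128 - 552 \left(-32\right) = -5128 - -17664 = -5128 + 17664 = 12536$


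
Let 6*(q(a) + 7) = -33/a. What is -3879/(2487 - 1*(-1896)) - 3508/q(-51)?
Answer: 173953399/342361 ≈ 508.10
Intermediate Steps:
q(a) = -7 - 11/(2*a) (q(a) = -7 + (-33/a)/6 = -7 - 11/(2*a))
-3879/(2487 - 1*(-1896)) - 3508/q(-51) = -3879/(2487 - 1*(-1896)) - 3508/(-7 - 11/2/(-51)) = -3879/(2487 + 1896) - 3508/(-7 - 11/2*(-1/51)) = -3879/4383 - 3508/(-7 + 11/102) = -3879*1/4383 - 3508/(-703/102) = -431/487 - 3508*(-102/703) = -431/487 + 357816/703 = 173953399/342361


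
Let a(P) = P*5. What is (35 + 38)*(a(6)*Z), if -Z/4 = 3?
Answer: -26280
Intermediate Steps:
Z = -12 (Z = -4*3 = -12)
a(P) = 5*P
(35 + 38)*(a(6)*Z) = (35 + 38)*((5*6)*(-12)) = 73*(30*(-12)) = 73*(-360) = -26280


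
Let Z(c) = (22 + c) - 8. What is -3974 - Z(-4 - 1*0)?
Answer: -3984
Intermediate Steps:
Z(c) = 14 + c
-3974 - Z(-4 - 1*0) = -3974 - (14 + (-4 - 1*0)) = -3974 - (14 + (-4 + 0)) = -3974 - (14 - 4) = -3974 - 1*10 = -3974 - 10 = -3984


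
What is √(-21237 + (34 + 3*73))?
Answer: 2*I*√5246 ≈ 144.86*I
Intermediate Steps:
√(-21237 + (34 + 3*73)) = √(-21237 + (34 + 219)) = √(-21237 + 253) = √(-20984) = 2*I*√5246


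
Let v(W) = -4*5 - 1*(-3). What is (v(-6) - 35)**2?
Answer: 2704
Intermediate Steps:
v(W) = -17 (v(W) = -20 + 3 = -17)
(v(-6) - 35)**2 = (-17 - 35)**2 = (-52)**2 = 2704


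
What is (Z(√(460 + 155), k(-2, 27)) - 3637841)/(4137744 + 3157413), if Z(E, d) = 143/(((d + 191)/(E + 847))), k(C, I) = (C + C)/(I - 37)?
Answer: -316437112/634678659 + 65*√615/634678659 ≈ -0.49858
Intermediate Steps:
k(C, I) = 2*C/(-37 + I) (k(C, I) = (2*C)/(-37 + I) = 2*C/(-37 + I))
Z(E, d) = 143*(847 + E)/(191 + d) (Z(E, d) = 143/(((191 + d)/(847 + E))) = 143*((847 + E)/(191 + d)) = 143*(847 + E)/(191 + d))
(Z(√(460 + 155), k(-2, 27)) - 3637841)/(4137744 + 3157413) = (143*(847 + √(460 + 155))/(191 + 2*(-2)/(-37 + 27)) - 3637841)/(4137744 + 3157413) = (143*(847 + √615)/(191 + 2*(-2)/(-10)) - 3637841)/7295157 = (143*(847 + √615)/(191 + 2*(-2)*(-⅒)) - 3637841)*(1/7295157) = (143*(847 + √615)/(191 + ⅖) - 3637841)*(1/7295157) = (143*(847 + √615)/(957/5) - 3637841)*(1/7295157) = (143*(5/957)*(847 + √615) - 3637841)*(1/7295157) = ((55055/87 + 65*√615/87) - 3637841)*(1/7295157) = (-316437112/87 + 65*√615/87)*(1/7295157) = -316437112/634678659 + 65*√615/634678659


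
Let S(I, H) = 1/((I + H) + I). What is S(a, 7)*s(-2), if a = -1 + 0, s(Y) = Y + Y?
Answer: -⅘ ≈ -0.80000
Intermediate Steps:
s(Y) = 2*Y
a = -1
S(I, H) = 1/(H + 2*I) (S(I, H) = 1/((H + I) + I) = 1/(H + 2*I))
S(a, 7)*s(-2) = (2*(-2))/(7 + 2*(-1)) = -4/(7 - 2) = -4/5 = (⅕)*(-4) = -⅘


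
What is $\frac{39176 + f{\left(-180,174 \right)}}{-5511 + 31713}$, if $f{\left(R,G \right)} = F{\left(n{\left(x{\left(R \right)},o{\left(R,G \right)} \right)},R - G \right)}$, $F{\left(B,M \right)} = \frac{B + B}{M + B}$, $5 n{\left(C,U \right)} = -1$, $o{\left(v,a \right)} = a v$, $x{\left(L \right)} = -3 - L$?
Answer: $\frac{34690349}{23201871} \approx 1.4952$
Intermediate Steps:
$n{\left(C,U \right)} = - \frac{1}{5}$ ($n{\left(C,U \right)} = \frac{1}{5} \left(-1\right) = - \frac{1}{5}$)
$F{\left(B,M \right)} = \frac{2 B}{B + M}$
$f{\left(R,G \right)} = - \frac{2}{5 \left(- \frac{1}{5} + R - G\right)}$ ($f{\left(R,G \right)} = 2 \left(- \frac{1}{5}\right) \frac{1}{- \frac{1}{5} - \left(G - R\right)} = 2 \left(- \frac{1}{5}\right) \frac{1}{- \frac{1}{5} + R - G} = - \frac{2}{5 \left(- \frac{1}{5} + R - G\right)}$)
$\frac{39176 + f{\left(-180,174 \right)}}{-5511 + 31713} = \frac{39176 + \frac{2}{1 - -900 + 5 \cdot 174}}{-5511 + 31713} = \frac{39176 + \frac{2}{1 + 900 + 870}}{26202} = \left(39176 + \frac{2}{1771}\right) \frac{1}{26202} = \frac{69380698}{1771} \cdot \frac{1}{26202} = \frac{34690349}{23201871}$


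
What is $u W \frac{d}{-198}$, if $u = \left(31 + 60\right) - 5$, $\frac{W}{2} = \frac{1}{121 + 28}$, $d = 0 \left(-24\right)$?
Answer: $0$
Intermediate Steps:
$d = 0$
$W = \frac{2}{149}$ ($W = \frac{2}{121 + 28} = \frac{2}{149} \approx 0.013423$)
$u = 86$ ($u = 91 - 5 = 86$)
$u W \frac{d}{-198} = 86 \cdot \frac{2}{149} \frac{0}{-198} = \frac{172 \cdot 0 \left(- \frac{1}{198}\right)}{149} = \frac{172}{149} \cdot 0 = 0$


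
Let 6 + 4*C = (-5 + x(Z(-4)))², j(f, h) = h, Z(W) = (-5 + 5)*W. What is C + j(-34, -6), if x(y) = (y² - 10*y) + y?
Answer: -5/4 ≈ -1.2500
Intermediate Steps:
Z(W) = 0 (Z(W) = 0*W = 0)
x(y) = y² - 9*y
C = 19/4 (C = -3/2 + (-5 + 0*(-9 + 0))²/4 = -3/2 + (-5 + 0*(-9))²/4 = -3/2 + (-5 + 0)²/4 = -3/2 + (¼)*(-5)² = -3/2 + (¼)*25 = -3/2 + 25/4 = 19/4 ≈ 4.7500)
C + j(-34, -6) = 19/4 - 6 = -5/4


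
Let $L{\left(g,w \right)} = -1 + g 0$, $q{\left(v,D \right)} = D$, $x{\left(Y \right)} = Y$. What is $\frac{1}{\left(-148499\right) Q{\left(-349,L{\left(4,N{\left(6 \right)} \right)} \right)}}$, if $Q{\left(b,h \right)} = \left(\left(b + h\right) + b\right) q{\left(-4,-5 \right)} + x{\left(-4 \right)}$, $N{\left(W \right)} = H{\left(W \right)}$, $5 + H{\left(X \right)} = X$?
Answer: $- \frac{1}{518410009} \approx -1.929 \cdot 10^{-9}$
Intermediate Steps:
$H{\left(X \right)} = -5 + X$
$N{\left(W \right)} = -5 + W$
$L{\left(g,w \right)} = -1$ ($L{\left(g,w \right)} = -1 + 0 = -1$)
$Q{\left(b,h \right)} = -4 - 10 b - 5 h$ ($Q{\left(b,h \right)} = \left(\left(b + h\right) + b\right) \left(-5\right) - 4 = \left(h + 2 b\right) \left(-5\right) - 4 = \left(- 10 b - 5 h\right) - 4 = -4 - 10 b - 5 h$)
$\frac{1}{\left(-148499\right) Q{\left(-349,L{\left(4,N{\left(6 \right)} \right)} \right)}} = \frac{1}{\left(-148499\right) \left(-4 - -3490 - -5\right)} = - \frac{1}{148499 \left(-4 + 3490 + 5\right)} = - \frac{1}{148499 \cdot 3491} = \left(- \frac{1}{148499}\right) \frac{1}{3491} = - \frac{1}{518410009}$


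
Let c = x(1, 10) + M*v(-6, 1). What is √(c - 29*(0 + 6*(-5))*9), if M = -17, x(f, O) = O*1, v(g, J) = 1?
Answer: √7823 ≈ 88.448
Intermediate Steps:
x(f, O) = O
c = -7 (c = 10 - 17*1 = 10 - 17 = -7)
√(c - 29*(0 + 6*(-5))*9) = √(-7 - 29*(0 + 6*(-5))*9) = √(-7 - 29*(0 - 30)*9) = √(-7 - 29*(-30)*9) = √(-7 + 870*9) = √(-7 + 7830) = √7823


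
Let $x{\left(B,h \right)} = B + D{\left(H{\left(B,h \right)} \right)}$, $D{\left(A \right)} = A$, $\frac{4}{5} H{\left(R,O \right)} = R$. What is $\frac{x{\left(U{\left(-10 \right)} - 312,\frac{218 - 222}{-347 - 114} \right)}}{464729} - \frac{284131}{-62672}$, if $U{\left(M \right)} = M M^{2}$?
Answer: $\frac{131858907755}{29125495888} \approx 4.5273$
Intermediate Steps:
$H{\left(R,O \right)} = \frac{5 R}{4}$
$U{\left(M \right)} = M^{3}$
$x{\left(B,h \right)} = \frac{9 B}{4}$ ($x{\left(B,h \right)} = B + \frac{5 B}{4} = \frac{9 B}{4}$)
$\frac{x{\left(U{\left(-10 \right)} - 312,\frac{218 - 222}{-347 - 114} \right)}}{464729} - \frac{284131}{-62672} = \frac{\frac{9}{4} \left(\left(-10\right)^{3} - 312\right)}{464729} - \frac{284131}{-62672} = \frac{9 \left(-1000 - 312\right)}{4} \cdot \frac{1}{464729} - - \frac{284131}{62672} = \frac{9}{4} \left(-1312\right) \frac{1}{464729} + \frac{284131}{62672} = \left(-2952\right) \frac{1}{464729} + \frac{284131}{62672} = - \frac{2952}{464729} + \frac{284131}{62672} = \frac{131858907755}{29125495888}$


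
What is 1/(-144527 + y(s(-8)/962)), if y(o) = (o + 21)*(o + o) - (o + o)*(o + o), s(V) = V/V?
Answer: -462722/66875802293 ≈ -6.9191e-6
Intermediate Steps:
s(V) = 1
y(o) = -4*o² + 2*o*(21 + o) (y(o) = (21 + o)*(2*o) - 2*o*2*o = 2*o*(21 + o) - 4*o² = -4*o² + 2*o*(21 + o))
1/(-144527 + y(s(-8)/962)) = 1/(-144527 + 2*(1/962)*(21 - 1/962)) = 1/(-144527 + 2*(1/962)*(20201/962)) = 1/(-144527 + 20201/462722) = 1/(-66875802293/462722) = -462722/66875802293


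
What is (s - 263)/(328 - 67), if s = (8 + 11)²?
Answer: 98/261 ≈ 0.37548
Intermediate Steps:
s = 361 (s = 19² = 361)
(s - 263)/(328 - 67) = (361 - 263)/(328 - 67) = 98/261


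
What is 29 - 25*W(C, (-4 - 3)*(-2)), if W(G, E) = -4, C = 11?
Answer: 129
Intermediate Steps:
29 - 25*W(C, (-4 - 3)*(-2)) = 29 - 25*(-4) = 29 + 100 = 129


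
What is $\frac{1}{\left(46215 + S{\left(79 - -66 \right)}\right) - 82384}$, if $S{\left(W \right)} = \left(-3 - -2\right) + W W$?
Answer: $- \frac{1}{15145} \approx -6.6028 \cdot 10^{-5}$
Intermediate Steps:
$S{\left(W \right)} = -1 + W^{2}$ ($S{\left(W \right)} = \left(-3 + 2\right) + W^{2} = -1 + W^{2}$)
$\frac{1}{\left(46215 + S{\left(79 - -66 \right)}\right) - 82384} = \frac{1}{\left(46215 - \left(1 - \left(79 - -66\right)^{2}\right)\right) - 82384} = \frac{1}{\left(46215 - \left(1 - \left(79 + 66\right)^{2}\right)\right) - 82384} = \frac{1}{\left(46215 - \left(1 - 145^{2}\right)\right) - 82384} = \frac{1}{\left(46215 + \left(-1 + 21025\right)\right) - 82384} = \frac{1}{\left(46215 + 21024\right) - 82384} = \frac{1}{67239 - 82384} = \frac{1}{-15145} = - \frac{1}{15145}$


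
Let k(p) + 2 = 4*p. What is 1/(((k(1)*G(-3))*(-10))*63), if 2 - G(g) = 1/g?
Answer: -1/2940 ≈ -0.00034014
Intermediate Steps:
G(g) = 2 - 1/g
k(p) = -2 + 4*p
1/(((k(1)*G(-3))*(-10))*63) = 1/((((-2 + 4*1)*(2 - 1/(-3)))*(-10))*63) = 1/((((-2 + 4)*(2 - 1*(-⅓)))*(-10))*63) = 1/(((2*(2 + ⅓))*(-10))*63) = 1/(((2*(7/3))*(-10))*63) = 1/(((14/3)*(-10))*63) = 1/(-140/3*63) = 1/(-2940) = -1/2940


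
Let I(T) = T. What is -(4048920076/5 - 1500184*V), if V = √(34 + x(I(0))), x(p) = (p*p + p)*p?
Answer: -4048920076/5 + 1500184*√34 ≈ -8.0104e+8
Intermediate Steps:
x(p) = p*(p + p²) (x(p) = (p² + p)*p = (p + p²)*p = p*(p + p²))
V = √34 (V = √(34 + 0²*(1 + 0)) = √(34 + 0*1) = √(34 + 0) = √34 ≈ 5.8309)
-(4048920076/5 - 1500184*V) = -(4048920076/5 - 1500184*√34) = -15308*(264497/5 - 98*√34) = -4048920076/5 + 1500184*√34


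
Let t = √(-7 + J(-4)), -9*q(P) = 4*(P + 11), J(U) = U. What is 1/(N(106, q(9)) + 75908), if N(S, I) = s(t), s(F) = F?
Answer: 75908/5762024475 - I*√11/5762024475 ≈ 1.3174e-5 - 5.756e-10*I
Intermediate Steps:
q(P) = -44/9 - 4*P/9 (q(P) = -4*(P + 11)/9 = -4*(11 + P)/9 = -(44 + 4*P)/9 = -44/9 - 4*P/9)
t = I*√11 (t = √(-7 - 4) = √(-11) = I*√11 ≈ 3.3166*I)
N(S, I) = I*√11
1/(N(106, q(9)) + 75908) = 1/(I*√11 + 75908) = 1/(75908 + I*√11)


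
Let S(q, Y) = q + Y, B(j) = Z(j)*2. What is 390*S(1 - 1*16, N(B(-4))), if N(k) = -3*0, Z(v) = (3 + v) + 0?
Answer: -5850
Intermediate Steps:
Z(v) = 3 + v
B(j) = 6 + 2*j (B(j) = (3 + j)*2 = 6 + 2*j)
N(k) = 0
S(q, Y) = Y + q
390*S(1 - 1*16, N(B(-4))) = 390*(0 + (1 - 1*16)) = 390*(0 + (1 - 16)) = 390*(0 - 15) = 390*(-15) = -5850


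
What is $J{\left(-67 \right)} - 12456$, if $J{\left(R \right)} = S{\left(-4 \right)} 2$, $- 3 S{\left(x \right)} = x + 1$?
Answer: $-12454$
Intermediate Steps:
$S{\left(x \right)} = - \frac{1}{3} - \frac{x}{3}$ ($S{\left(x \right)} = - \frac{x + 1}{3} = - \frac{1 + x}{3} = - \frac{1}{3} - \frac{x}{3}$)
$J{\left(R \right)} = 2$ ($J{\left(R \right)} = \left(- \frac{1}{3} - - \frac{4}{3}\right) 2 = \left(- \frac{1}{3} + \frac{4}{3}\right) 2 = 1 \cdot 2 = 2$)
$J{\left(-67 \right)} - 12456 = 2 - 12456 = -12454$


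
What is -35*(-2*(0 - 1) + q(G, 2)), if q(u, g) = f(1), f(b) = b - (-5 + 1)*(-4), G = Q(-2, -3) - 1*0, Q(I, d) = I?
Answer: 455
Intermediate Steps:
G = -2 (G = -2 - 1*0 = -2 + 0 = -2)
f(b) = -16 + b (f(b) = b - (-4)*(-4) = b - 1*16 = b - 16 = -16 + b)
q(u, g) = -15 (q(u, g) = -16 + 1 = -15)
-35*(-2*(0 - 1) + q(G, 2)) = -35*(-2*(0 - 1) - 15) = -35*(-2*(-1) - 15) = -35*(2 - 15) = -35*(-13) = 455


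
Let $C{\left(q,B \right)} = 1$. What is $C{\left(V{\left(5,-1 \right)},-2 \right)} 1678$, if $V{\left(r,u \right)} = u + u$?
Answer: $1678$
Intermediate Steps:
$V{\left(r,u \right)} = 2 u$
$C{\left(V{\left(5,-1 \right)},-2 \right)} 1678 = 1 \cdot 1678 = 1678$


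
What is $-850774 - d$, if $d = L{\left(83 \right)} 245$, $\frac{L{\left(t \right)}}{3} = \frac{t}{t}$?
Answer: $-851509$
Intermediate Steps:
$L{\left(t \right)} = 3$ ($L{\left(t \right)} = 3 \frac{t}{t} = 3 \cdot 1 = 3$)
$d = 735$ ($d = 3 \cdot 245 = 735$)
$-850774 - d = -850774 - 735 = -851509$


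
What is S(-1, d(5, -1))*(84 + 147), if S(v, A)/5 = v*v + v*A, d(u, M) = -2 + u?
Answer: -2310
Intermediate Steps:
S(v, A) = 5*v² + 5*A*v (S(v, A) = 5*(v*v + v*A) = 5*(v² + A*v) = 5*v² + 5*A*v)
S(-1, d(5, -1))*(84 + 147) = (5*(-1)*((-2 + 5) - 1))*(84 + 147) = (5*(-1)*(3 - 1))*231 = (5*(-1)*2)*231 = -10*231 = -2310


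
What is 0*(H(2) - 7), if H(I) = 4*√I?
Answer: 0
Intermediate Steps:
0*(H(2) - 7) = 0*(4*√2 - 7) = 0*(-7 + 4*√2) = 0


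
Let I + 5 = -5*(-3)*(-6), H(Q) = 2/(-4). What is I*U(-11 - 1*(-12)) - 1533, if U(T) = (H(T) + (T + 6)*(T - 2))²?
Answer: -27507/4 ≈ -6876.8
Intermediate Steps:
H(Q) = -½ (H(Q) = 2*(-¼) = -½)
I = -95 (I = -5 - 5*(-3)*(-6) = -5 + 15*(-6) = -5 - 90 = -95)
U(T) = (-½ + (-2 + T)*(6 + T))² (U(T) = (-½ + (T + 6)*(T - 2))² = (-½ + (6 + T)*(-2 + T))² = (-½ + (-2 + T)*(6 + T))²)
I*U(-11 - 1*(-12)) - 1533 = -95*(-25 + 2*(-11 - 1*(-12))² + 8*(-11 - 1*(-12)))²/4 - 1533 = -95*(-25 + 2*(-11 + 12)² + 8*(-11 + 12))²/4 - 1533 = -95*(-25 + 2*1² + 8*1)²/4 - 1533 = -95*(-25 + 2*1 + 8)²/4 - 1533 = -95*(-25 + 2 + 8)²/4 - 1533 = -95*(-15)²/4 - 1533 = -95*225/4 - 1533 = -21375/4 - 1533 = -27507/4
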